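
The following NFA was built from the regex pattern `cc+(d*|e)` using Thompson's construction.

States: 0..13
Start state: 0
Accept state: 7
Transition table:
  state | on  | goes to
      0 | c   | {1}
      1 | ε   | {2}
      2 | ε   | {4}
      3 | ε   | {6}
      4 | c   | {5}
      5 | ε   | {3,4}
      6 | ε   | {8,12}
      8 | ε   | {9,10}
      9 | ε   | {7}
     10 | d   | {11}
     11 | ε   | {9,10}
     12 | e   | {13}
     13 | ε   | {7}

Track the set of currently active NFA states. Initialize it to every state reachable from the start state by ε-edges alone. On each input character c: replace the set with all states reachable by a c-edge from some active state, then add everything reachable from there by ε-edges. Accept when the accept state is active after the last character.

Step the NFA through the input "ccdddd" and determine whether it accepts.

start: ε-closure({0}) = {0}
'c' @ 1: {1,2,4}
'c' @ 2: {3,4,5,6,7,8,9,10,12}  ✓accept
'd' @ 3: {7,9,10,11}  ✓accept
'd' @ 4: {7,9,10,11}  ✓accept
'd' @ 5: {7,9,10,11}  ✓accept
'd' @ 6: {7,9,10,11}  ✓accept
final: {7,9,10,11}; accept 7 in set

Answer: ACCEPT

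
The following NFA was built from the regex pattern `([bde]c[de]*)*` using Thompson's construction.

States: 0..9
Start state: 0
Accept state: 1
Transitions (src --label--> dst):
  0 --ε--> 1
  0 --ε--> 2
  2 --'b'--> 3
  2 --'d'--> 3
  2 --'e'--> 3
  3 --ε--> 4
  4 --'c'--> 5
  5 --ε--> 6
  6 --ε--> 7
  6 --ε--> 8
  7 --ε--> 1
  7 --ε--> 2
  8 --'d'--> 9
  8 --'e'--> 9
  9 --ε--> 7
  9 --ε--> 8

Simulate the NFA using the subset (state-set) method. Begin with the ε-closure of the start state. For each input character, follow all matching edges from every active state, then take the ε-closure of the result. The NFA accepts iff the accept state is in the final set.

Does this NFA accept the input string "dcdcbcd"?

Answer: ACCEPT

Derivation:
S₀ = ε-closure({0}) = {0,1,2}
'd' @ 1: {3,4}
'c' @ 2: {1,2,5,6,7,8}  [accepting]
'd' @ 3: {1,2,3,4,7,8,9}  [accepting]
'c' @ 4: {1,2,5,6,7,8}  [accepting]
'b' @ 5: {3,4}
'c' @ 6: {1,2,5,6,7,8}  [accepting]
'd' @ 7: {1,2,3,4,7,8,9}  [accepting]
final: {1,2,3,4,7,8,9}; accept 1 in set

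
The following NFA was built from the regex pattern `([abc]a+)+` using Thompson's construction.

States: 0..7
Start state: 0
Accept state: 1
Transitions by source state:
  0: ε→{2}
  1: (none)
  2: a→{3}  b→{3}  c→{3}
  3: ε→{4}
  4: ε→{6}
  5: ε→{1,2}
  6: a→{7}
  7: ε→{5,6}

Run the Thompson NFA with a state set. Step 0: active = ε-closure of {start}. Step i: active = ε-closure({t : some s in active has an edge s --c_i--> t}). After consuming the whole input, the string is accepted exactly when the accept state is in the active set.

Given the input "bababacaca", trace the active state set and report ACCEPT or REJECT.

Answer: ACCEPT

Steps:
initial (ε-close {0}): {0,2}
'b' @ 1: {3,4,6}
'a' @ 2: {1,2,5,6,7}  [accepting]
'b' @ 3: {3,4,6}
'a' @ 4: {1,2,5,6,7}  [accepting]
'b' @ 5: {3,4,6}
'a' @ 6: {1,2,5,6,7}  [accepting]
'c' @ 7: {3,4,6}
'a' @ 8: {1,2,5,6,7}  [accepting]
'c' @ 9: {3,4,6}
'a' @ 10: {1,2,5,6,7}  [accepting]
after full input: {1,2,5,6,7}  (accept=1 in)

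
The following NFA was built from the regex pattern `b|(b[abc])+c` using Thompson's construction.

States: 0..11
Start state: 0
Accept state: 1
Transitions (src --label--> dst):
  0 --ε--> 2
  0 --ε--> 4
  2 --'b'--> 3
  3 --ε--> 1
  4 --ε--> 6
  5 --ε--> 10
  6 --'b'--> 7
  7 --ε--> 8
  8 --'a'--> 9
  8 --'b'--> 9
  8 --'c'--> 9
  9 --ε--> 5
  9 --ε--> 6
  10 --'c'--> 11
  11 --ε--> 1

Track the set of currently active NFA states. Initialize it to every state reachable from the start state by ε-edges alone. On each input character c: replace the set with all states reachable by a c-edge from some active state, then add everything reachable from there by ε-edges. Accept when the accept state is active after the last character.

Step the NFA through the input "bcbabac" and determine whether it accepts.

initial (ε-close {0}): {0,2,4,6}
'b' @ 1: {1,3,7,8}  ✓accept
'c' @ 2: {5,6,9,10}
'b' @ 3: {7,8}
'a' @ 4: {5,6,9,10}
'b' @ 5: {7,8}
'a' @ 6: {5,6,9,10}
'c' @ 7: {1,11}  ✓accept
final: {1,11}; accept 1 in set

Answer: ACCEPT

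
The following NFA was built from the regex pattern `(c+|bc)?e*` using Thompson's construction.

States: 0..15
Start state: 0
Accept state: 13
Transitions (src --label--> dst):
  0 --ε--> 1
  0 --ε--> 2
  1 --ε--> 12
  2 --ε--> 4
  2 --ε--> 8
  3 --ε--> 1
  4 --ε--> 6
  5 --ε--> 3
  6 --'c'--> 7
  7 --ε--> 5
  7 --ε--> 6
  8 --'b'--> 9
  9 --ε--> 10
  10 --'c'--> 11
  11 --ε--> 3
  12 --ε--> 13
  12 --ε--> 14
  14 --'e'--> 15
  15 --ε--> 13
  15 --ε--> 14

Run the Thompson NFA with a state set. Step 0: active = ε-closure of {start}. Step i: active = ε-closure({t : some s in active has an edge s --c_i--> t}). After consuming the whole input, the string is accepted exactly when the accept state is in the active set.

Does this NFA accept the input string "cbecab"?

initial (ε-close {0}): {0,1,2,4,6,8,12,13,14}
'c' @ 1: {1,3,5,6,7,12,13,14}  ✓accept
'b' @ 2: {}  — no active states
rest 'ecab' ignored (set empty)
after full input: {}  (accept=13 not in)

Answer: REJECT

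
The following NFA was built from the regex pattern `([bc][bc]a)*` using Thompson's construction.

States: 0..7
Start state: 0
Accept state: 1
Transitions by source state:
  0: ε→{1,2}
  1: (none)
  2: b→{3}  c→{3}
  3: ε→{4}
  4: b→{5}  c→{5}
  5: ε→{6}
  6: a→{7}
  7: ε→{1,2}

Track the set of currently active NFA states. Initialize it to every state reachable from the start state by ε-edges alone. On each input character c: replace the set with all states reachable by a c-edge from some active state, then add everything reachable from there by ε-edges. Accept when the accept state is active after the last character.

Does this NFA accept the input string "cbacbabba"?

Answer: ACCEPT

Derivation:
S₀ = ε-closure({0}) = {0,1,2}
'c' @ 1: {3,4}
'b' @ 2: {5,6}
'a' @ 3: {1,2,7}  [accepting]
'c' @ 4: {3,4}
'b' @ 5: {5,6}
'a' @ 6: {1,2,7}  [accepting]
'b' @ 7: {3,4}
'b' @ 8: {5,6}
'a' @ 9: {1,2,7}  [accepting]
end set {1,2,7} — state 1 in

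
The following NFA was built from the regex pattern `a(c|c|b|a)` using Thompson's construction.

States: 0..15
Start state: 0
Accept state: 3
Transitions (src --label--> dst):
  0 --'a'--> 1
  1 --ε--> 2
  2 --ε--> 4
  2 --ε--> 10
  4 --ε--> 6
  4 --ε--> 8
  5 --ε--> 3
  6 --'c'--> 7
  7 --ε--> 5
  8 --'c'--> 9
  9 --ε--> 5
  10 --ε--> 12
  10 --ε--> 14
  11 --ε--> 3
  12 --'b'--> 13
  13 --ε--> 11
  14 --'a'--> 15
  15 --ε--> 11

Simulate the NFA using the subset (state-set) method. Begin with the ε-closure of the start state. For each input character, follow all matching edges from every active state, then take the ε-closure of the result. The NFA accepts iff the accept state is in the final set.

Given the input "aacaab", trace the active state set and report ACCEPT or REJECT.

Answer: REJECT

Steps:
initial (ε-close {0}): {0}
'a' @ 1: {1,2,4,6,8,10,12,14}
'a' @ 2: {3,11,15}  ✓accept
'c' @ 3: {}  — dead — no transitions
rest 'aab' ignored (set empty)
end set {} — state 3 not in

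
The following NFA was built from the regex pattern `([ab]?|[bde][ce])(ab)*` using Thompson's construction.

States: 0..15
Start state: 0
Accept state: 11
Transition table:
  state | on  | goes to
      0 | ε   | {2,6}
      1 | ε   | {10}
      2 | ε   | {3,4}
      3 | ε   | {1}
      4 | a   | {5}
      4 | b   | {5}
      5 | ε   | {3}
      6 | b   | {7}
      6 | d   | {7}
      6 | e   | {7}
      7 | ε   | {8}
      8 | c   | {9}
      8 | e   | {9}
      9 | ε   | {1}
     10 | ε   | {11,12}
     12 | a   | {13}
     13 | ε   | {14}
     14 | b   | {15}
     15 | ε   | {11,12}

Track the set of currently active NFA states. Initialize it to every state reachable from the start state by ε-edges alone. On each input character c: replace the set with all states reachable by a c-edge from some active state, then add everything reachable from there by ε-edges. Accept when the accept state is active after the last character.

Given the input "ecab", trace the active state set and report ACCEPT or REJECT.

S₀ = ε-closure({0}) = {0,1,2,3,4,6,10,11,12}
'e' @ 1: {7,8}
'c' @ 2: {1,9,10,11,12}  ✓accept
'a' @ 3: {13,14}
'b' @ 4: {11,12,15}  ✓accept
end set {11,12,15} — state 11 in

Answer: ACCEPT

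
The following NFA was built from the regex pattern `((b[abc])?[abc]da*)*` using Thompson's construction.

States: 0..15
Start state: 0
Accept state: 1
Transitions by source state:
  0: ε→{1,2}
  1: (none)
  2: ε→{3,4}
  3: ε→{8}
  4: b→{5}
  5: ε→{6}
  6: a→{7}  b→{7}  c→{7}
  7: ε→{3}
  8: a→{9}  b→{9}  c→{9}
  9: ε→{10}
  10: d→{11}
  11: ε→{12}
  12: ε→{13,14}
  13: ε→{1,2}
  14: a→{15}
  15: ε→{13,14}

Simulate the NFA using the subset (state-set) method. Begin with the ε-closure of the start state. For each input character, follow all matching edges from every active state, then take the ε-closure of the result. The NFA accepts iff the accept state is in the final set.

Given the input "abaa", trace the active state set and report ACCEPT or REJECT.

Answer: REJECT

Trace:
start: ε-closure({0}) = {0,1,2,3,4,8}
'a' @ 1: {9,10}
'b' @ 2: {}  — dead — no transitions
rest 'aa' ignored (set empty)
final: {}; accept 1 not in set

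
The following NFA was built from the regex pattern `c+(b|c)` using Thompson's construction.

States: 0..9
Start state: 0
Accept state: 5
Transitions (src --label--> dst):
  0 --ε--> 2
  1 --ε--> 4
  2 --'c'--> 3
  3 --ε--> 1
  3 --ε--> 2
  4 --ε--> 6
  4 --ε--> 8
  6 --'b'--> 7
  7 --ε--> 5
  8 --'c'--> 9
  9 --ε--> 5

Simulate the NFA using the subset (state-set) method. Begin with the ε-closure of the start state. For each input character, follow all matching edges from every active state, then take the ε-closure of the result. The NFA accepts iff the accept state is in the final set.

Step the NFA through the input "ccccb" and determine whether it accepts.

Answer: ACCEPT

Steps:
initial (ε-close {0}): {0,2}
'c' @ 1: {1,2,3,4,6,8}
'c' @ 2: {1,2,3,4,5,6,8,9}  ✓accept
'c' @ 3: {1,2,3,4,5,6,8,9}  ✓accept
'c' @ 4: {1,2,3,4,5,6,8,9}  ✓accept
'b' @ 5: {5,7}  ✓accept
end set {5,7} — state 5 in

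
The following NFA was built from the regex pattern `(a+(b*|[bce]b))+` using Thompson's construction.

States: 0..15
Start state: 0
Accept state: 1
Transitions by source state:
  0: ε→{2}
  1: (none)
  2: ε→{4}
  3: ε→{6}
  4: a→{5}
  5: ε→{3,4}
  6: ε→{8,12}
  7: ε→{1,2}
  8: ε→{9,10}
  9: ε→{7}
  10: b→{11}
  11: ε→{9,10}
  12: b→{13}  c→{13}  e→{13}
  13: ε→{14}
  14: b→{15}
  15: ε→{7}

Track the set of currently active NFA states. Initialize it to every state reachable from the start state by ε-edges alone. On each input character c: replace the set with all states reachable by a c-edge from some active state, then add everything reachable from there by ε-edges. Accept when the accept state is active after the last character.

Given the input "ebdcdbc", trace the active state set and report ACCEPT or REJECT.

S₀ = ε-closure({0}) = {0,2,4}
'e' @ 1: {}  — state set empty
rest 'bdcdbc' ignored (set empty)
after full input: {}  (accept=1 not in)

Answer: REJECT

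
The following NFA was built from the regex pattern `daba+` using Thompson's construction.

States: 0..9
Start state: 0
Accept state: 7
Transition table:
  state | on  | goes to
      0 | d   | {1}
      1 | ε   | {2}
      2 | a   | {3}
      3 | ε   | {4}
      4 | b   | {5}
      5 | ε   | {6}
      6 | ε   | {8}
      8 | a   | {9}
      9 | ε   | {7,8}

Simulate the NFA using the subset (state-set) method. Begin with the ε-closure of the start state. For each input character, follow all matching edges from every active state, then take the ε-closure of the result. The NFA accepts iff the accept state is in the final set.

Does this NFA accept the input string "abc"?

initial (ε-close {0}): {0}
'a' @ 1: {}  — dead — no transitions
rest 'bc' ignored (set empty)
end set {} — state 7 not in

Answer: REJECT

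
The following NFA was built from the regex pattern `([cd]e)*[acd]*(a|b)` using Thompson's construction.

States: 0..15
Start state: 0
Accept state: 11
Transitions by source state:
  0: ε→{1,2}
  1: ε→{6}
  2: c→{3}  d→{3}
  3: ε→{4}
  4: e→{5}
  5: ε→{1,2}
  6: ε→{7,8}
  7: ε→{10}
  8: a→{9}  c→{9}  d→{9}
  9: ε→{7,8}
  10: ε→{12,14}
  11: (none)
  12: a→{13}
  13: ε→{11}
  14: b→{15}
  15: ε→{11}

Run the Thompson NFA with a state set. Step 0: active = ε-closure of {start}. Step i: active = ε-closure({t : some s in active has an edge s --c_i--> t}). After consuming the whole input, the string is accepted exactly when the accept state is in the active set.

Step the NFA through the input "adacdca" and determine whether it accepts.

start: ε-closure({0}) = {0,1,2,6,7,8,10,12,14}
'a' @ 1: {7,8,9,10,11,12,13,14}  [accepting]
'd' @ 2: {7,8,9,10,12,14}
'a' @ 3: {7,8,9,10,11,12,13,14}  [accepting]
'c' @ 4: {7,8,9,10,12,14}
'd' @ 5: {7,8,9,10,12,14}
'c' @ 6: {7,8,9,10,12,14}
'a' @ 7: {7,8,9,10,11,12,13,14}  [accepting]
after full input: {7,8,9,10,11,12,13,14}  (accept=11 in)

Answer: ACCEPT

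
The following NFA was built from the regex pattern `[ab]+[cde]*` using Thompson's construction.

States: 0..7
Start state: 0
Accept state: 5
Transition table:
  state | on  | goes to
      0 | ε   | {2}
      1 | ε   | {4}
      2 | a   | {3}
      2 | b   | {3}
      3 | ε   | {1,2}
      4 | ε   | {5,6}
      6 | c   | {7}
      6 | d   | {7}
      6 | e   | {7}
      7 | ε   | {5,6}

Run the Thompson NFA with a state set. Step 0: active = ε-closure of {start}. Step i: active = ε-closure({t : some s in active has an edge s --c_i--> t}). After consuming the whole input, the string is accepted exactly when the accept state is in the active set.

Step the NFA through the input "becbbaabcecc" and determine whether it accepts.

Answer: REJECT

Steps:
start: ε-closure({0}) = {0,2}
'b' @ 1: {1,2,3,4,5,6}  [accepting]
'e' @ 2: {5,6,7}  [accepting]
'c' @ 3: {5,6,7}  [accepting]
'b' @ 4: {}  — no active states
rest 'baabcecc' ignored (set empty)
final: {}; accept 5 not in set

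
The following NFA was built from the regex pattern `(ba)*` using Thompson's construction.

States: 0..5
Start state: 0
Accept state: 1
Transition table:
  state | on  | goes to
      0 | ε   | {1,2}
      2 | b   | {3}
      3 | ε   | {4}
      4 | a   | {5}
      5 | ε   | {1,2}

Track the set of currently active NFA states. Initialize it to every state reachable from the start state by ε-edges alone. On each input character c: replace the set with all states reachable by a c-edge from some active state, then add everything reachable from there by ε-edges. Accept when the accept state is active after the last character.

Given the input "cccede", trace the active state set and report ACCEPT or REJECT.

initial (ε-close {0}): {0,1,2}
'c' @ 1: {}  — no active states
rest 'ccede' ignored (set empty)
final: {}; accept 1 not in set

Answer: REJECT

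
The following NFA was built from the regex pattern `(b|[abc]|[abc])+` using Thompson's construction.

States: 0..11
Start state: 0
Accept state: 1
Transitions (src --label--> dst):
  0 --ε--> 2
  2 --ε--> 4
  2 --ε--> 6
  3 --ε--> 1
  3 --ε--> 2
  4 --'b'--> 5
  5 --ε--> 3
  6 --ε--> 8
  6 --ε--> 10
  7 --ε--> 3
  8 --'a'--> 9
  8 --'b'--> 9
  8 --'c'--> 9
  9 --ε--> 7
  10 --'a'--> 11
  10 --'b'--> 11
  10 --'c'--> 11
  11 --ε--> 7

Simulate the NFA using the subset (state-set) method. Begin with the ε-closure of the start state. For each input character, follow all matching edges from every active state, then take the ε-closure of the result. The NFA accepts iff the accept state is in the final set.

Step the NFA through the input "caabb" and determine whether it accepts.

S₀ = ε-closure({0}) = {0,2,4,6,8,10}
'c' @ 1: {1,2,3,4,6,7,8,9,10,11}  [accepting]
'a' @ 2: {1,2,3,4,6,7,8,9,10,11}  [accepting]
'a' @ 3: {1,2,3,4,6,7,8,9,10,11}  [accepting]
'b' @ 4: {1,2,3,4,5,6,7,8,9,10,11}  [accepting]
'b' @ 5: {1,2,3,4,5,6,7,8,9,10,11}  [accepting]
final: {1,2,3,4,5,6,7,8,9,10,11}; accept 1 in set

Answer: ACCEPT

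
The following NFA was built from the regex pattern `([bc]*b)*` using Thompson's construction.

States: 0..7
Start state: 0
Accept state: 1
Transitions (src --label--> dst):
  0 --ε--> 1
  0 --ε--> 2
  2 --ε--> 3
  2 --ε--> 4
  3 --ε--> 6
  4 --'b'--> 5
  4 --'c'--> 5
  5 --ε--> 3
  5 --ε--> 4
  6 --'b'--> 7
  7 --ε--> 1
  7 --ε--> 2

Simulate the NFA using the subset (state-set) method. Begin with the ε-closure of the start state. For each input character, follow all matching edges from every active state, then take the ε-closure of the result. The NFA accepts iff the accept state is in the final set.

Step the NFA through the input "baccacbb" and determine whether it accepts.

S₀ = ε-closure({0}) = {0,1,2,3,4,6}
'b' @ 1: {1,2,3,4,5,6,7}  [accepting]
'a' @ 2: {}  — no active states
rest 'ccacbb' ignored (set empty)
final: {}; accept 1 not in set

Answer: REJECT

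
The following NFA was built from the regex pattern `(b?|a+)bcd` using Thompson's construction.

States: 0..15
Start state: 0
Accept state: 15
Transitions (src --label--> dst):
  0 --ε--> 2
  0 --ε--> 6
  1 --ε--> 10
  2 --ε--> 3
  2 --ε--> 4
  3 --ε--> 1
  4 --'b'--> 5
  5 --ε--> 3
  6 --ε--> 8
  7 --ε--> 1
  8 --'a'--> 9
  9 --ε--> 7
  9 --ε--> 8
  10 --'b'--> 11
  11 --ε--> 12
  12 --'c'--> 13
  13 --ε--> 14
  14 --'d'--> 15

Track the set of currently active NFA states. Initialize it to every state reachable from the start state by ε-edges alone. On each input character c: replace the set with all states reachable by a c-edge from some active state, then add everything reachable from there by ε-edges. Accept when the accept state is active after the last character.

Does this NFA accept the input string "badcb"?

Answer: REJECT

Steps:
S₀ = ε-closure({0}) = {0,1,2,3,4,6,8,10}
'b' @ 1: {1,3,5,10,11,12}
'a' @ 2: {}  — state set empty
rest 'dcb' ignored (set empty)
end set {} — state 15 not in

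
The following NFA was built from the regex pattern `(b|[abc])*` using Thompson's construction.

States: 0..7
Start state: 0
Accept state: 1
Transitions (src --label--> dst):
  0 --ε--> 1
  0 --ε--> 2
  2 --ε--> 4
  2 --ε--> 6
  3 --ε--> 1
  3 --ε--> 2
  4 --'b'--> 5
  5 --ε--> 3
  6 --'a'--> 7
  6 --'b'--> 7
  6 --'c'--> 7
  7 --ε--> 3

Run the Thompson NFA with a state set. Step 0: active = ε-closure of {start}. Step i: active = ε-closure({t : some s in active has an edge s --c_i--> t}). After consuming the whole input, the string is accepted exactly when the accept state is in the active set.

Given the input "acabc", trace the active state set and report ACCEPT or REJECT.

Answer: ACCEPT

Derivation:
initial (ε-close {0}): {0,1,2,4,6}
'a' @ 1: {1,2,3,4,6,7}  ✓accept
'c' @ 2: {1,2,3,4,6,7}  ✓accept
'a' @ 3: {1,2,3,4,6,7}  ✓accept
'b' @ 4: {1,2,3,4,5,6,7}  ✓accept
'c' @ 5: {1,2,3,4,6,7}  ✓accept
end set {1,2,3,4,6,7} — state 1 in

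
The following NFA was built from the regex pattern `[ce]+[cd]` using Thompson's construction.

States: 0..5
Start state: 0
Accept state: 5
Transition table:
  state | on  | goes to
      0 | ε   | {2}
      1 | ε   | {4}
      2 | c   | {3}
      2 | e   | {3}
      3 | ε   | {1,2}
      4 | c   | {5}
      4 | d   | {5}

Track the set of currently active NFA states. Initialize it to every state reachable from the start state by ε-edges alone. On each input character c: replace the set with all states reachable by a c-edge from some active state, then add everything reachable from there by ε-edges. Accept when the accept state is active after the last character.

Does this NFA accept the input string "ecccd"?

Answer: ACCEPT

Derivation:
initial (ε-close {0}): {0,2}
'e' @ 1: {1,2,3,4}
'c' @ 2: {1,2,3,4,5}  (accept∈set)
'c' @ 3: {1,2,3,4,5}  (accept∈set)
'c' @ 4: {1,2,3,4,5}  (accept∈set)
'd' @ 5: {5}  (accept∈set)
final: {5}; accept 5 in set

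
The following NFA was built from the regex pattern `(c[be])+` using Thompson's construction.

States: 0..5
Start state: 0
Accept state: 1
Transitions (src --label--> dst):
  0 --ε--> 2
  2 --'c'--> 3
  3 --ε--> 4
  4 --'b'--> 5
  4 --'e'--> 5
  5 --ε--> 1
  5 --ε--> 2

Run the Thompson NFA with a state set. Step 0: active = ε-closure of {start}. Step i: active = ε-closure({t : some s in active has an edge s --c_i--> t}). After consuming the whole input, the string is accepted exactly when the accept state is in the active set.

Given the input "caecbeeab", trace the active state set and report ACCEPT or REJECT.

initial (ε-close {0}): {0,2}
'c' @ 1: {3,4}
'a' @ 2: {}  — dead — no transitions
rest 'ecbeeab' ignored (set empty)
final: {}; accept 1 not in set

Answer: REJECT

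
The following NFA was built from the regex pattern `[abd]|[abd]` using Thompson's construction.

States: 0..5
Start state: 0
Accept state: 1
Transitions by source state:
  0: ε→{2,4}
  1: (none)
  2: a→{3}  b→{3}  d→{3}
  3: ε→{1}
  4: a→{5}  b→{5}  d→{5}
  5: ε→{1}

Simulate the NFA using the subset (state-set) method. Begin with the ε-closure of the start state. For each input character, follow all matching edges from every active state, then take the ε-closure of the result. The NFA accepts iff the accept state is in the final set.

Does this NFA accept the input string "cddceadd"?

Answer: REJECT

Steps:
S₀ = ε-closure({0}) = {0,2,4}
'c' @ 1: {}  — dead — no transitions
rest 'ddceadd' ignored (set empty)
after full input: {}  (accept=1 not in)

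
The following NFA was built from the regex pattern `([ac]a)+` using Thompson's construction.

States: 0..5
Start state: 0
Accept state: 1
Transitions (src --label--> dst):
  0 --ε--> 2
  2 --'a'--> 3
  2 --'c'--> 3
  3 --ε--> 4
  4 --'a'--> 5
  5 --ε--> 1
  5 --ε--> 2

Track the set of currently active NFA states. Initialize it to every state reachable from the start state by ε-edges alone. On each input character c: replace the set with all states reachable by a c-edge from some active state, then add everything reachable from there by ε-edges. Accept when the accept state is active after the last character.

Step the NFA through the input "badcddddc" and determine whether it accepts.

Answer: REJECT

Trace:
start: ε-closure({0}) = {0,2}
'b' @ 1: {}  — state set empty
rest 'adcddddc' ignored (set empty)
final: {}; accept 1 not in set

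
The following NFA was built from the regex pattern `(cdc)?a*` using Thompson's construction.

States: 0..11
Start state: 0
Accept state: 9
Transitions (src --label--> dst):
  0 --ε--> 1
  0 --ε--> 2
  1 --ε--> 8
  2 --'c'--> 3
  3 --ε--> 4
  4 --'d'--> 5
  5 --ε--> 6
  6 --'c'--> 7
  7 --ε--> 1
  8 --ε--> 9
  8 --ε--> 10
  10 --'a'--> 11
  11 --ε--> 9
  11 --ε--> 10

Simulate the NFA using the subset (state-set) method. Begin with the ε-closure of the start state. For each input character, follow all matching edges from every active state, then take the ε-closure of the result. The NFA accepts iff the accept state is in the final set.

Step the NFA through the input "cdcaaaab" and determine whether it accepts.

S₀ = ε-closure({0}) = {0,1,2,8,9,10}
'c' @ 1: {3,4}
'd' @ 2: {5,6}
'c' @ 3: {1,7,8,9,10}  (accept∈set)
'a' @ 4: {9,10,11}  (accept∈set)
'a' @ 5: {9,10,11}  (accept∈set)
'a' @ 6: {9,10,11}  (accept∈set)
'a' @ 7: {9,10,11}  (accept∈set)
'b' @ 8: {}  — dead — no transitions
after full input: {}  (accept=9 not in)

Answer: REJECT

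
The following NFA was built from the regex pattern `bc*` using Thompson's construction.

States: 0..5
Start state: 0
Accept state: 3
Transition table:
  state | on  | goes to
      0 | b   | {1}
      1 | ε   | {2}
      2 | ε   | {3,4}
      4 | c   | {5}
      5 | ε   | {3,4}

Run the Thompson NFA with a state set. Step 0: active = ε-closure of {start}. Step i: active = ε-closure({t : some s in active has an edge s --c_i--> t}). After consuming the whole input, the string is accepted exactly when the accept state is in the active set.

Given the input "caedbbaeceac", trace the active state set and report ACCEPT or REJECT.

Answer: REJECT

Steps:
start: ε-closure({0}) = {0}
'c' @ 1: {}  — state set empty
rest 'aedbbaeceac' ignored (set empty)
final: {}; accept 3 not in set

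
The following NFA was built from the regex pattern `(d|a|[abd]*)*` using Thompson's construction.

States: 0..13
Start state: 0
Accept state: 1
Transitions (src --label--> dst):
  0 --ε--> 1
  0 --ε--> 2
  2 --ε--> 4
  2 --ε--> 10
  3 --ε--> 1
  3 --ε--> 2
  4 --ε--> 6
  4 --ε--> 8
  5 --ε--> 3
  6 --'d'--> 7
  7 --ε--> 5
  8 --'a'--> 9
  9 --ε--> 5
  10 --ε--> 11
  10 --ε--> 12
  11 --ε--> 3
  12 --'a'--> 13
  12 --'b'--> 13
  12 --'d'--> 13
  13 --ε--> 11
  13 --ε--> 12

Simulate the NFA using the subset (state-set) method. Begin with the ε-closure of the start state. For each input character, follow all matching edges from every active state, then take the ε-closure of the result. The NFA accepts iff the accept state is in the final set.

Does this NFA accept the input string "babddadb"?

Answer: ACCEPT

Trace:
start: ε-closure({0}) = {0,1,2,3,4,6,8,10,11,12}
'b' @ 1: {1,2,3,4,6,8,10,11,12,13}  ✓accept
'a' @ 2: {1,2,3,4,5,6,8,9,10,11,12,13}  ✓accept
'b' @ 3: {1,2,3,4,6,8,10,11,12,13}  ✓accept
'd' @ 4: {1,2,3,4,5,6,7,8,10,11,12,13}  ✓accept
'd' @ 5: {1,2,3,4,5,6,7,8,10,11,12,13}  ✓accept
'a' @ 6: {1,2,3,4,5,6,8,9,10,11,12,13}  ✓accept
'd' @ 7: {1,2,3,4,5,6,7,8,10,11,12,13}  ✓accept
'b' @ 8: {1,2,3,4,6,8,10,11,12,13}  ✓accept
end set {1,2,3,4,6,8,10,11,12,13} — state 1 in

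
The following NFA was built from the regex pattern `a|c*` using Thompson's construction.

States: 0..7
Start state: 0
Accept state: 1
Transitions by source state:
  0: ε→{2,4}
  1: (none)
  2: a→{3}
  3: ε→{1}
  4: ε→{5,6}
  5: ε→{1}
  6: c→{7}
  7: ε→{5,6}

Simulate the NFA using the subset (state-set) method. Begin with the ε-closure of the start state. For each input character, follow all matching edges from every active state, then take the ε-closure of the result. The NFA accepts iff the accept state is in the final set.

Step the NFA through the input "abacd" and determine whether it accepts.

Answer: REJECT

Derivation:
S₀ = ε-closure({0}) = {0,1,2,4,5,6}
'a' @ 1: {1,3}  (accept∈set)
'b' @ 2: {}  — dead — no transitions
rest 'acd' ignored (set empty)
final: {}; accept 1 not in set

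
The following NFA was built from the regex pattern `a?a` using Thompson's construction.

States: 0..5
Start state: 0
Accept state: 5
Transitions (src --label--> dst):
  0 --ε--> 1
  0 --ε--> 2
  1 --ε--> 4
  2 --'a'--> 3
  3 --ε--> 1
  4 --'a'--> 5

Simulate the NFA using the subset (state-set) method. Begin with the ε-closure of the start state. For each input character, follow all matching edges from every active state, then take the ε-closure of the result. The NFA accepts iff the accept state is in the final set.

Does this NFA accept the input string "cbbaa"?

S₀ = ε-closure({0}) = {0,1,2,4}
'c' @ 1: {}  — state set empty
rest 'bbaa' ignored (set empty)
after full input: {}  (accept=5 not in)

Answer: REJECT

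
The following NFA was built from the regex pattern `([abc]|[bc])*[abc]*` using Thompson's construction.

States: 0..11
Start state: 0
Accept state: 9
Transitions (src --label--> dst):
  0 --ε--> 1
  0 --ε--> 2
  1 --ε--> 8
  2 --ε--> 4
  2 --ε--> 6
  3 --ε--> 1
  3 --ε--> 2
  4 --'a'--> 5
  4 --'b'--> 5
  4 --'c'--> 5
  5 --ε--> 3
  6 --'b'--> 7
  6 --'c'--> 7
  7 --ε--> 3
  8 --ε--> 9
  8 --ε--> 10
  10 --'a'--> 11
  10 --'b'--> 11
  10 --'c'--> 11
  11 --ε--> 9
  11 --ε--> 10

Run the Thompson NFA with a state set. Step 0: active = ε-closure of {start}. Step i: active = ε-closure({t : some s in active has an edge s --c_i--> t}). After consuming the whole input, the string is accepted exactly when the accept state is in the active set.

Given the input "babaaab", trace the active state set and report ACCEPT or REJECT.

Answer: ACCEPT

Steps:
initial (ε-close {0}): {0,1,2,4,6,8,9,10}
'b' @ 1: {1,2,3,4,5,6,7,8,9,10,11}  (accept∈set)
'a' @ 2: {1,2,3,4,5,6,8,9,10,11}  (accept∈set)
'b' @ 3: {1,2,3,4,5,6,7,8,9,10,11}  (accept∈set)
'a' @ 4: {1,2,3,4,5,6,8,9,10,11}  (accept∈set)
'a' @ 5: {1,2,3,4,5,6,8,9,10,11}  (accept∈set)
'a' @ 6: {1,2,3,4,5,6,8,9,10,11}  (accept∈set)
'b' @ 7: {1,2,3,4,5,6,7,8,9,10,11}  (accept∈set)
after full input: {1,2,3,4,5,6,7,8,9,10,11}  (accept=9 in)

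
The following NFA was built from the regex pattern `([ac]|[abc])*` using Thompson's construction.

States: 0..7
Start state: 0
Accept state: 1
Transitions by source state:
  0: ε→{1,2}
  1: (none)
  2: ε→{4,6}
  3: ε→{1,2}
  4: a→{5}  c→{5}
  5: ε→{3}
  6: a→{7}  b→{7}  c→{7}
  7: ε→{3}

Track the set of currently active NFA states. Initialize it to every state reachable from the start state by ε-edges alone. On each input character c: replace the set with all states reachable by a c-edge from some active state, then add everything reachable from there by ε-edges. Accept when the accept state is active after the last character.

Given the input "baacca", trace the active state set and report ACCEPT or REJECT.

initial (ε-close {0}): {0,1,2,4,6}
'b' @ 1: {1,2,3,4,6,7}  ✓accept
'a' @ 2: {1,2,3,4,5,6,7}  ✓accept
'a' @ 3: {1,2,3,4,5,6,7}  ✓accept
'c' @ 4: {1,2,3,4,5,6,7}  ✓accept
'c' @ 5: {1,2,3,4,5,6,7}  ✓accept
'a' @ 6: {1,2,3,4,5,6,7}  ✓accept
end set {1,2,3,4,5,6,7} — state 1 in

Answer: ACCEPT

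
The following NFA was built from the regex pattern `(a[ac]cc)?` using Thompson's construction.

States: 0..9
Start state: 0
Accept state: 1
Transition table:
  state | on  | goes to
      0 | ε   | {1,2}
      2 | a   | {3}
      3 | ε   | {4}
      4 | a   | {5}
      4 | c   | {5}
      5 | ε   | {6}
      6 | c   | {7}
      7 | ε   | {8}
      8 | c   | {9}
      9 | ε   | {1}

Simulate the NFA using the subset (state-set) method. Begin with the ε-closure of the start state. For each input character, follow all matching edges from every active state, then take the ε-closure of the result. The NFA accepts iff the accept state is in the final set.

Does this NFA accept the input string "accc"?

Answer: ACCEPT

Steps:
start: ε-closure({0}) = {0,1,2}
'a' @ 1: {3,4}
'c' @ 2: {5,6}
'c' @ 3: {7,8}
'c' @ 4: {1,9}  [accepting]
end set {1,9} — state 1 in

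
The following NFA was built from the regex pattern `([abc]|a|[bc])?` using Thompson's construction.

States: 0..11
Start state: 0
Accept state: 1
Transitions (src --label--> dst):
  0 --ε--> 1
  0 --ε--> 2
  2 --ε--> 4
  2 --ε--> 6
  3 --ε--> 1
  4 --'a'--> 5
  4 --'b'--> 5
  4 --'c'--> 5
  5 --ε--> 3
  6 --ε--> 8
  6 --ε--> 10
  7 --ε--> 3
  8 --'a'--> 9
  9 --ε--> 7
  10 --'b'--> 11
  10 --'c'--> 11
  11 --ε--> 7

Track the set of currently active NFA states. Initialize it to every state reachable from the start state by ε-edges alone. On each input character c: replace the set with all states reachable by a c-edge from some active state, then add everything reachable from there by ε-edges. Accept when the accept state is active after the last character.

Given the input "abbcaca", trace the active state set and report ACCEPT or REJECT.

S₀ = ε-closure({0}) = {0,1,2,4,6,8,10}
'a' @ 1: {1,3,5,7,9}  ✓accept
'b' @ 2: {}  — dead — no transitions
rest 'bcaca' ignored (set empty)
after full input: {}  (accept=1 not in)

Answer: REJECT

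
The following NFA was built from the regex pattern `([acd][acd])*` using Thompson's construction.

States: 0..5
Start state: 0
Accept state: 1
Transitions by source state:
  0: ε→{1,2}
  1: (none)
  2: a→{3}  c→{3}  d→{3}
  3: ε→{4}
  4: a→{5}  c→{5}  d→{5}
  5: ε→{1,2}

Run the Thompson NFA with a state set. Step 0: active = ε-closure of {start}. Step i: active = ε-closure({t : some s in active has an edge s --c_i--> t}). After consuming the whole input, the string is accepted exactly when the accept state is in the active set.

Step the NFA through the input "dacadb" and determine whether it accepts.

Answer: REJECT

Steps:
start: ε-closure({0}) = {0,1,2}
'd' @ 1: {3,4}
'a' @ 2: {1,2,5}  [accepting]
'c' @ 3: {3,4}
'a' @ 4: {1,2,5}  [accepting]
'd' @ 5: {3,4}
'b' @ 6: {}  — dead — no transitions
after full input: {}  (accept=1 not in)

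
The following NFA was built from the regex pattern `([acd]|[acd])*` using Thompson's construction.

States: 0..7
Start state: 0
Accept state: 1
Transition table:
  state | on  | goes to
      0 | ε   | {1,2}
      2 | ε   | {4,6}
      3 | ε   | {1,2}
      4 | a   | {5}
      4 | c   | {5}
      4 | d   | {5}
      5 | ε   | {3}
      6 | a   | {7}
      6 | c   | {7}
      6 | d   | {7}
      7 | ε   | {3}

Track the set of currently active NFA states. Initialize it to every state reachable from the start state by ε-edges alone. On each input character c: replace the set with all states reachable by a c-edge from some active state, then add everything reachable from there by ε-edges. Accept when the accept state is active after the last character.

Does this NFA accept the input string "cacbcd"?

Answer: REJECT

Trace:
start: ε-closure({0}) = {0,1,2,4,6}
'c' @ 1: {1,2,3,4,5,6,7}  [accepting]
'a' @ 2: {1,2,3,4,5,6,7}  [accepting]
'c' @ 3: {1,2,3,4,5,6,7}  [accepting]
'b' @ 4: {}  — dead — no transitions
rest 'cd' ignored (set empty)
final: {}; accept 1 not in set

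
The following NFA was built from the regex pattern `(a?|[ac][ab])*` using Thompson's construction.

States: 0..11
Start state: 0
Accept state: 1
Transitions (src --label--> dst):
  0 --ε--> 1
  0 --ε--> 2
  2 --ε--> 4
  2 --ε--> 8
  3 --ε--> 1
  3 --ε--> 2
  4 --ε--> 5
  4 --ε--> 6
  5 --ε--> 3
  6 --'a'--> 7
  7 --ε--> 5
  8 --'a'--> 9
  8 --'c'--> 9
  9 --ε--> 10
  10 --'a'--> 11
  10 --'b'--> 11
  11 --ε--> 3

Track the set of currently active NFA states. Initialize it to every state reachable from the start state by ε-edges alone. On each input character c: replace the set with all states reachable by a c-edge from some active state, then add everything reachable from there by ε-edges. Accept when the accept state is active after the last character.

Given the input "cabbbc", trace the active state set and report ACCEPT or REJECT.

Answer: REJECT

Trace:
S₀ = ε-closure({0}) = {0,1,2,3,4,5,6,8}
'c' @ 1: {9,10}
'a' @ 2: {1,2,3,4,5,6,8,11}  ✓accept
'b' @ 3: {}  — dead — no transitions
rest 'bbc' ignored (set empty)
end set {} — state 1 not in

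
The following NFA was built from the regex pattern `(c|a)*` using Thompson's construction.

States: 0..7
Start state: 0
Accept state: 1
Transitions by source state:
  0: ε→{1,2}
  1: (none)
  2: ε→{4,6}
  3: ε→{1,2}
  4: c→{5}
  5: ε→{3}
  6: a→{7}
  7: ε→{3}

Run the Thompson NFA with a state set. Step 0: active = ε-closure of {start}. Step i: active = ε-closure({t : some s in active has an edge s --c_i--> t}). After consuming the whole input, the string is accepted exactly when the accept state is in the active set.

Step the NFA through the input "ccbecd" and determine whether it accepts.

initial (ε-close {0}): {0,1,2,4,6}
'c' @ 1: {1,2,3,4,5,6}  (accept∈set)
'c' @ 2: {1,2,3,4,5,6}  (accept∈set)
'b' @ 3: {}  — dead — no transitions
rest 'ecd' ignored (set empty)
after full input: {}  (accept=1 not in)

Answer: REJECT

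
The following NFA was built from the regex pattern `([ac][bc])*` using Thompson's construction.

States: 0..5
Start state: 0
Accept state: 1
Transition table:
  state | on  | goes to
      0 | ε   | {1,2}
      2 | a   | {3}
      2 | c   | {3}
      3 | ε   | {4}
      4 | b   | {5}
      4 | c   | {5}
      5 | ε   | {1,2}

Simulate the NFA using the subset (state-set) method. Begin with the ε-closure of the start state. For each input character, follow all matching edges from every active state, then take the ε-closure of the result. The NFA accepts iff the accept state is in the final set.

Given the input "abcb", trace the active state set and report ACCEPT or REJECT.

start: ε-closure({0}) = {0,1,2}
'a' @ 1: {3,4}
'b' @ 2: {1,2,5}  ✓accept
'c' @ 3: {3,4}
'b' @ 4: {1,2,5}  ✓accept
final: {1,2,5}; accept 1 in set

Answer: ACCEPT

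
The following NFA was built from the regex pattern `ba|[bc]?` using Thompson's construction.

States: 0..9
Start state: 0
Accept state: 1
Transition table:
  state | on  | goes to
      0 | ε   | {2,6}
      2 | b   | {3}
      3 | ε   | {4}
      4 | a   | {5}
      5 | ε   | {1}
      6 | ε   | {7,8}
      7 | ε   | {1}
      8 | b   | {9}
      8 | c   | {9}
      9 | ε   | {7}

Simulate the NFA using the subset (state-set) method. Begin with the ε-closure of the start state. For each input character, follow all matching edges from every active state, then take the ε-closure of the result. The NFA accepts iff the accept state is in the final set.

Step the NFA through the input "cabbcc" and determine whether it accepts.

start: ε-closure({0}) = {0,1,2,6,7,8}
'c' @ 1: {1,7,9}  (accept∈set)
'a' @ 2: {}  — dead — no transitions
rest 'bbcc' ignored (set empty)
after full input: {}  (accept=1 not in)

Answer: REJECT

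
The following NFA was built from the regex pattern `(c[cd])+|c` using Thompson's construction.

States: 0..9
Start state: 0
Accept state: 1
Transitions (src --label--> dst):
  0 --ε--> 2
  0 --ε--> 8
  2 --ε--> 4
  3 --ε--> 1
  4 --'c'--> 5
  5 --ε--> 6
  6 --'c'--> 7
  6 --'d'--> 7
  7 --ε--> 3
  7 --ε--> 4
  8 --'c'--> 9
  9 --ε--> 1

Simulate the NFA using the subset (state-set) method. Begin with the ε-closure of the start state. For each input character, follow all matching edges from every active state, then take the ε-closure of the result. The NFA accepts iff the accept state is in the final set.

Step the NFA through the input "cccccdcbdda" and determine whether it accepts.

Answer: REJECT

Derivation:
S₀ = ε-closure({0}) = {0,2,4,8}
'c' @ 1: {1,5,6,9}  ✓accept
'c' @ 2: {1,3,4,7}  ✓accept
'c' @ 3: {5,6}
'c' @ 4: {1,3,4,7}  ✓accept
'c' @ 5: {5,6}
'd' @ 6: {1,3,4,7}  ✓accept
'c' @ 7: {5,6}
'b' @ 8: {}  — state set empty
rest 'dda' ignored (set empty)
end set {} — state 1 not in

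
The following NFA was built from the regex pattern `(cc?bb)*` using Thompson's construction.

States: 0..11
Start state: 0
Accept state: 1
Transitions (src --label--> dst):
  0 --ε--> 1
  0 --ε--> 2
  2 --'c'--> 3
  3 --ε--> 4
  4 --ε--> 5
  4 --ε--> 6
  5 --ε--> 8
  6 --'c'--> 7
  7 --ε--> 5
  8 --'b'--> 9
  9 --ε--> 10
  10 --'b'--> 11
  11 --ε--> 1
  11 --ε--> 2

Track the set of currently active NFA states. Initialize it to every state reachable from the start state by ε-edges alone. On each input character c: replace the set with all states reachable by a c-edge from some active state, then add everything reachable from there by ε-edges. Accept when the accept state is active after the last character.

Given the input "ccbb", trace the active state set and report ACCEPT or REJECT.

Answer: ACCEPT

Trace:
start: ε-closure({0}) = {0,1,2}
'c' @ 1: {3,4,5,6,8}
'c' @ 2: {5,7,8}
'b' @ 3: {9,10}
'b' @ 4: {1,2,11}  (accept∈set)
end set {1,2,11} — state 1 in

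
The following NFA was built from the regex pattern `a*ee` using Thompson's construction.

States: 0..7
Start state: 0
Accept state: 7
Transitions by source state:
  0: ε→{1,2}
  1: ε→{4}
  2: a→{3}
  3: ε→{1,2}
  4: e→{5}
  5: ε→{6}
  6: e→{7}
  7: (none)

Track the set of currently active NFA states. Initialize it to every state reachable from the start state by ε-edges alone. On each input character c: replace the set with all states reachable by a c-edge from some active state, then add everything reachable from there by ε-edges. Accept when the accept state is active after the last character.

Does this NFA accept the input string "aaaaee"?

Answer: ACCEPT

Trace:
S₀ = ε-closure({0}) = {0,1,2,4}
'a' @ 1: {1,2,3,4}
'a' @ 2: {1,2,3,4}
'a' @ 3: {1,2,3,4}
'a' @ 4: {1,2,3,4}
'e' @ 5: {5,6}
'e' @ 6: {7}  [accepting]
end set {7} — state 7 in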